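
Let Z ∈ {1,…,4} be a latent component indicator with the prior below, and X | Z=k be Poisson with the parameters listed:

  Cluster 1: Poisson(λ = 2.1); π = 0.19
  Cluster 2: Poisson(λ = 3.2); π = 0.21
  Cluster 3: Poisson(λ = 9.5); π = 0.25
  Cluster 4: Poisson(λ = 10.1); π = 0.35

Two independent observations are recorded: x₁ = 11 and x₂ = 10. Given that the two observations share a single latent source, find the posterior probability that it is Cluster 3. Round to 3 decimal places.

Posterior ∝ prior × likelihood, so P(k | x) ∝ π_k f_k(x); normalise over all components.
Since both observations come from the same component, the likelihood for component k is f_k(x₁)·f_k(x₂).
  L_1 = [1.07458e-05] × [5.62874e-05] = 6.04853e-10
  L_2 = [0.000367919] × [0.00126472] = 4.65314e-07
  L_3 = [0.106661] × [0.123502] = 0.0131729
  L_4 = [0.114817] × [0.125048] = 0.0143576
Unnormalised posteriors:
  π_1·L_1 = 0.19 × 6.04853e-10 = 1.14922e-10
  π_2·L_2 = 0.21 × 4.65314e-07 = 9.77159e-08
  π_3·L_3 = 0.25 × 0.0131729 = 0.00329323
  π_4·L_4 = 0.35 × 0.0143576 = 0.00502516
Marginal: 1.14922e-10 + 9.77159e-08 + 0.00329323 + 0.00502516 = 0.00831848
P(Cluster 3 | x) ≈ 0.396

0.396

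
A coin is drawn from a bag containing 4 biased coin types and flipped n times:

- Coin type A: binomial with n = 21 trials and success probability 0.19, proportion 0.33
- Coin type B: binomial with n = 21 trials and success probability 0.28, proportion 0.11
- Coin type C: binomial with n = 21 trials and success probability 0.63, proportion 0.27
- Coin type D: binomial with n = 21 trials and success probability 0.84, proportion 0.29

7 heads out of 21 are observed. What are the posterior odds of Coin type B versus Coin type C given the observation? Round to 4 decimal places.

15.5805

Since P(k|x) ∝ π_k f_k(x), the posterior odds are π_i f_i(x) / (π_j f_j(x)).
Component likelihoods at x = 7 heads out of 21:
  L_A = 0.0543964
  L_B = 0.157858
  L_C = 0.00412775
  L_D = 2.47252e-07
0.0173644 / 0.00111449 ≈ 15.5805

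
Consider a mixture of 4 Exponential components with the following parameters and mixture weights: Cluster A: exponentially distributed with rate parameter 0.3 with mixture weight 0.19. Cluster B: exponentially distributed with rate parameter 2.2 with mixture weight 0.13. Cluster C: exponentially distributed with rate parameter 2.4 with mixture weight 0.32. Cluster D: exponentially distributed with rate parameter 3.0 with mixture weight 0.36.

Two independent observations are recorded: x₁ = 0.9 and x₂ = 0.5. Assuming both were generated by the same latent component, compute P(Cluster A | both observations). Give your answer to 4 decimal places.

0.0735

The responsibility of component k is π_k f_k(x) divided by Σ_j π_j f_j(x).
Since both observations come from the same component, the likelihood for component k is f_k(x₁)·f_k(x₂).
  f_A = [0.3·e^(−0.3·0.9) = 0.3·e^(−0.2700) = 0.229014] × [0.258212] = 0.0591342
  f_B = [2.2·e^(−2.2·0.9) = 2.2·e^(−1.9800) = 0.303752] × [0.732316] = 0.222443
  f_C = [2.4·e^(−2.4·0.9) = 2.4·e^(−2.1600) = 0.27678] × [0.722866] = 0.200075
  f_D = [3.0·e^(−3.0·0.9) = 3.0·e^(−2.7000) = 0.201617] × [0.66939] = 0.13496
Prior × likelihood for each component:
  π_A·f_A = 0.19 × 0.0591342 = 0.0112355
  π_B·f_B = 0.13 × 0.222443 = 0.0289176
  π_C·f_C = 0.32 × 0.200075 = 0.064024
  π_D·f_D = 0.36 × 0.13496 = 0.0485857
Evidence: 0.0112355 + 0.0289176 + 0.064024 + 0.0485857 = 0.152763
P(Cluster A | x₁,x₂) ≈ 0.0735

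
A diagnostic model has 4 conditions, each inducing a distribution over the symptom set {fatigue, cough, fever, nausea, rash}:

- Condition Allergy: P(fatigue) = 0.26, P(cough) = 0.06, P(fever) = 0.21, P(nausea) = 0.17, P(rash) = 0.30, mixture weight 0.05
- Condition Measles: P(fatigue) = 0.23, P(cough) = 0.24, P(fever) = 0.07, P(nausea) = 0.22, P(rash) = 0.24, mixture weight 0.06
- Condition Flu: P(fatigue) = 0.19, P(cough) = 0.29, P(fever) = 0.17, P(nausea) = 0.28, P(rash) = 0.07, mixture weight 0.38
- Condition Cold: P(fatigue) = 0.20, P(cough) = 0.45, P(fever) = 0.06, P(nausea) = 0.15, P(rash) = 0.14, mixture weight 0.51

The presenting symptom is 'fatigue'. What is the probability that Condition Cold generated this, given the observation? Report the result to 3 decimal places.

Apply Bayes' rule: the posterior for each component is proportional to its prior times its likelihood at x.
Component likelihoods at x = 'fatigue':
  f_Allergy = 0.26
  f_Measles = 0.23
  f_Flu = 0.19
  f_Cold = 0.2
Multiply by the mixture weights:
  w_Allergy·f_Allergy = 0.05 × 0.26 = 0.013
  w_Measles·f_Measles = 0.06 × 0.23 = 0.0138
  w_Flu·f_Flu = 0.38 × 0.19 = 0.0722
  w_Cold·f_Cold = 0.51 × 0.2 = 0.102
Evidence: 0.013 + 0.0138 + 0.0722 + 0.102 = 0.201
Responsibility of Condition Cold: 0.102 / 0.201 ≈ 0.507

0.507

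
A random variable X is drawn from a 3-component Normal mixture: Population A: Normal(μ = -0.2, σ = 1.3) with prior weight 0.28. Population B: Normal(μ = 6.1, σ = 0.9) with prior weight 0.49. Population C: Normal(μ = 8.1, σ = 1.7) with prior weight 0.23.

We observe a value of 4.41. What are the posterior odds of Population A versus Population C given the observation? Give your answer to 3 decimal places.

Only the two components matter; the odds are (π_i f_i(x)) / (π_j f_j(x)).
Normal densities:
  p_A = (1/(1.3·√(2π)))·exp(−(4.41−-0.2)²/(2·1.3²)) = 0.306879·exp(-6.28760) = 0.000570552
  p_B = (1/(0.9·√(2π)))·exp(−(4.41−6.1)²/(2·0.9²)) = 0.443269·exp(-1.76302) = 0.0760319
  p_C = (1/(1.7·√(2π)))·exp(−(4.41−8.1)²/(2·1.7²)) = 0.234672·exp(-2.35573) = 0.0222527
Posterior odds = (π_A·p_A) / (π_C·p_C) = (0.28·0.000570552) / (0.23·0.0222527) = 0.000159755 / 0.00511811 ≈ 0.031

0.031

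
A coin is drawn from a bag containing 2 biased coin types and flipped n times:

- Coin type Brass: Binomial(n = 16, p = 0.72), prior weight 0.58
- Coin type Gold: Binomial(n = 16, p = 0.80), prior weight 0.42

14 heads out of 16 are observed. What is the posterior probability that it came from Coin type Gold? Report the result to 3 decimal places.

0.618

P(component k | x) = P(Z=k)·f_k(x) / marginal(x), where marginal(x) = Σ_j P(Z=j)·f_j(x).
Evaluate each component's likelihood at the observed value:
  f_Brass = C(16,14)·0.72^14·0.28^2 = 120·0.0100613·0.0784 = 0.0946569
  f_Gold = C(16,14)·0.80^14·0.20^2 = 120·0.0439805·0.04 = 0.211106
Unnormalised posteriors:
  P(Z=Brass)·f_Brass = 0.58 × 0.0946569 = 0.054901
  P(Z=Gold)·f_Gold = 0.42 × 0.211106 = 0.0886646
Denominator: 0.054901 + 0.0886646 = 0.143566
P(Coin type Gold | data) ≈ 0.618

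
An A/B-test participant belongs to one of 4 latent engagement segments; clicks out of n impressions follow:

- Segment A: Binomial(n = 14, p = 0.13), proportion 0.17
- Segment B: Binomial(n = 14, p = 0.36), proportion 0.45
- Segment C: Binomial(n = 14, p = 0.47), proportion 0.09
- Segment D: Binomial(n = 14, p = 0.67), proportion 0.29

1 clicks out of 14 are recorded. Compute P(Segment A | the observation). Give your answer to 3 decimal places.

P(component k | x) = P(Z=k)·f_k(x) / marginal(x), where marginal(x) = Σ_j P(Z=j)·f_j(x).
Component likelihoods at x = 1 clicks out of 14:
  f_A = 0.297729
  f_B = 0.0152325
  f_C = 0.00171322
  f_D = 5.16279e-06
Prior × likelihood for each component:
  P(Z=A)·f_A = 0.17 × 0.297729 = 0.050614
  P(Z=B)·f_B = 0.45 × 0.0152325 = 0.00685461
  P(Z=C)·f_C = 0.09 × 0.00171322 = 0.000154189
  P(Z=D)·f_D = 0.29 × 5.16279e-06 = 1.49721e-06
Denominator: 0.050614 + 0.00685461 + 0.000154189 + 1.49721e-06 = 0.0576243
P(Segment A | 1 clicks out of 14) ≈ 0.878

0.878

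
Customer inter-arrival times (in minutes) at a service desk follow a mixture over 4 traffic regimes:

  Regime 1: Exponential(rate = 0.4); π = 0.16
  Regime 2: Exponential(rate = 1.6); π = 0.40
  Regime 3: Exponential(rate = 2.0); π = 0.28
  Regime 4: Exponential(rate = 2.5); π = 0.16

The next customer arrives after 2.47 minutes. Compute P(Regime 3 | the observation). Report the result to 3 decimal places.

P(component k | x) = π_k·f_k(x) / marginal(x), where marginal(x) = Σ_j π_j·f_j(x).
Evaluate each component's likelihood at the observed value:
  f_1 = 0.4·e^(−0.4·2.47) = 0.4·e^(−0.9880) = 0.148928
  f_2 = 1.6·e^(−1.6·2.47) = 1.6·e^(−3.9520) = 0.030746
  f_3 = 2.0·e^(−2.0·2.47) = 2.0·e^(−4.9400) = 0.0143092
  f_4 = 2.5·e^(−2.5·2.47) = 2.5·e^(−6.1750) = 0.00520201
Multiply by the mixture weights:
  π_1·f_1 = 0.16 × 0.148928 = 0.0238285
  π_2·f_2 = 0.40 × 0.030746 = 0.0122984
  π_3·f_3 = 0.28 × 0.0143092 = 0.00400658
  π_4·f_4 = 0.16 × 0.00520201 = 0.000832322
Evidence: 0.0238285 + 0.0122984 + 0.00400658 + 0.000832322 = 0.0409658
P(Regime 3 | the observation) ≈ 0.098

0.098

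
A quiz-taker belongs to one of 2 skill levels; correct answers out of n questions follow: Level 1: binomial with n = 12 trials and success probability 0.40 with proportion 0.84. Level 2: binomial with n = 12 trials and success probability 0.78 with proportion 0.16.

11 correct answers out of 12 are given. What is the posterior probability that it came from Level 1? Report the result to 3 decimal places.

P(component k | x) = P(Z=k)·f_k(x) / marginal(x), where marginal(x) = Σ_j P(Z=j)·f_j(x).
Evaluate each component's likelihood at the observed value:
  p_1 = 0.00030199
  p_2 = 0.17165
Multiply by the mixture weights:
  P(Z=1)·p_1 = 0.84 × 0.00030199 = 0.000253672
  P(Z=2)·p_2 = 0.16 × 0.17165 = 0.027464
Sum: 0.000253672 + 0.027464 = 0.0277177
Responsibility of Level 1: 0.000253672 / 0.0277177 ≈ 0.009

0.009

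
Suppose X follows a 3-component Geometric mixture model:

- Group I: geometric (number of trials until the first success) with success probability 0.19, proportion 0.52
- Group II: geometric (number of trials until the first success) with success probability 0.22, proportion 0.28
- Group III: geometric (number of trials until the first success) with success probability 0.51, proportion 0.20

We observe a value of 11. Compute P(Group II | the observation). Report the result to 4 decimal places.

By Bayes' theorem, P(k | x) = π_k f_k(x) / Σ_j π_j f_j(x).
Component likelihoods at x = 11:
  f_I = 0.19·(1−0.19)^10 = 0.19·0.121577 = 0.0230996
  f_II = 0.22·(1−0.22)^10 = 0.22·0.0833578 = 0.0183387
  f_III = 0.51·(1−0.51)^10 = 0.51·0.000797923 = 0.000406941
Weight by the priors:
  π_I·f_I = 0.52 × 0.0230996 = 0.0120118
  π_II·f_II = 0.28 × 0.0183387 = 0.00513484
  π_III·f_III = 0.20 × 0.000406941 = 8.13881e-05
Denominator: 0.0120118 + 0.00513484 + 8.13881e-05 = 0.017228
So the posterior for Group II is 0.00513484 / 0.017228 ≈ 0.2981.

0.2981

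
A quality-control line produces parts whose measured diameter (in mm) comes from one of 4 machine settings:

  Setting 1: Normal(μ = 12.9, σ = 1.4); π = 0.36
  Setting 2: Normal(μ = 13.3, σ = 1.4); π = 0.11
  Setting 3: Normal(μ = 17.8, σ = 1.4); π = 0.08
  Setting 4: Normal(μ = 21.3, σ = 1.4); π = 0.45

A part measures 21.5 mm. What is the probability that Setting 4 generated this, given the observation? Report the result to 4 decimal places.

0.9946

Posterior ∝ prior × likelihood, so P(k | x) ∝ π_k f_k(x); normalise over all components.
Normal densities:
  f_1 = (1/(1.4·√(2π)))·exp(−(21.5−12.9)²/(2·1.4²)) = 0.284959·exp(-18.86735) = 1.82304e-09
  f_2 = (1/(1.4·√(2π)))·exp(−(21.5−13.3)²/(2·1.4²)) = 0.284959·exp(-17.15306) = 1.01228e-08
  f_3 = (1/(1.4·√(2π)))·exp(−(21.5−17.8)²/(2·1.4²)) = 0.284959·exp(-3.49235) = 0.00867112
  f_4 = (1/(1.4·√(2π)))·exp(−(21.5−21.3)²/(2·1.4²)) = 0.284959·exp(-0.01020) = 0.282066
Weight by the priors:
  π_1·f_1 = 0.36 × 1.82304e-09 = 6.56296e-10
  π_2·f_2 = 0.11 × 1.01228e-08 = 1.11351e-09
  π_3·f_3 = 0.08 × 0.00867112 = 0.000693689
  π_4·f_4 = 0.45 × 0.282066 = 0.12693
Evidence: 6.56296e-10 + 1.11351e-09 + 0.000693689 + 0.12693 = 0.127623
Responsibility of Setting 4: 0.12693 / 0.127623 ≈ 0.9946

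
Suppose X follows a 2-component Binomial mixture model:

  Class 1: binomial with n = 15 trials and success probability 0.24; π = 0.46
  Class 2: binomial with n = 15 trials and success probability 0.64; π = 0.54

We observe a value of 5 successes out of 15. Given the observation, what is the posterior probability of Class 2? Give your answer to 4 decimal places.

0.0826

By Bayes' theorem, P(k | x) = π_k f_k(x) / Σ_j π_j f_j(x).
Component likelihoods at x = 5 successes out of 15:
  p_1 = 0.153726
  p_2 = 0.0117891
Unnormalised posteriors:
  π_1·p_1 = 0.46 × 0.153726 = 0.070714
  π_2·p_2 = 0.54 × 0.0117891 = 0.00636611
Denominator: 0.070714 + 0.00636611 = 0.0770801
P(Class 2 | the observation) ≈ 0.0826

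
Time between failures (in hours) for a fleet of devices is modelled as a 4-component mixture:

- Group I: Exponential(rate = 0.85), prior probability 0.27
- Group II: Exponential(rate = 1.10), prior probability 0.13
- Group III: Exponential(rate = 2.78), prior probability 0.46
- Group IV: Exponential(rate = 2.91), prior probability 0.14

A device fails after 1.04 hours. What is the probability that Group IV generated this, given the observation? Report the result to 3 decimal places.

0.085

P(component k | x) = P(Z=k)·f_k(x) / marginal(x), where marginal(x) = Σ_j P(Z=j)·f_j(x).
Component likelihoods at x = 1.04 hours:
  f_I = 0.351158
  f_II = 0.350397
  f_III = 0.154317
  f_IV = 0.141106
Multiply by the mixture weights:
  P(Z=I)·f_I = 0.27 × 0.351158 = 0.0948127
  P(Z=II)·f_II = 0.13 × 0.350397 = 0.0455515
  P(Z=III)·f_III = 0.46 × 0.154317 = 0.0709856
  P(Z=IV)·f_IV = 0.14 × 0.141106 = 0.0197548
Marginal: 0.0948127 + 0.0455515 + 0.0709856 + 0.0197548 = 0.231105
P(Group IV | the observation) ≈ 0.085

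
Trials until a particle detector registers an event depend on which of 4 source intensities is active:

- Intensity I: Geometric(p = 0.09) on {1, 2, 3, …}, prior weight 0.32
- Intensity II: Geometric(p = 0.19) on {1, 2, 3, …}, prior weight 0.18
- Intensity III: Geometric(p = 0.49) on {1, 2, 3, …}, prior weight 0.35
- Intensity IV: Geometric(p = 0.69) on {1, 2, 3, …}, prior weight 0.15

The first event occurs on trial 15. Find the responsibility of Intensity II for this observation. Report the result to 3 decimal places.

0.189

Posterior ∝ prior × likelihood, so P(k | x) ∝ π_k f_k(x); normalise over all components.
Component likelihoods at x = 15:
  p_I = 0.0240338
  p_II = 0.00994361
  p_III = 3.9462e-05
  p_IV = 5.22291e-08
Multiply by the mixture weights:
  π_I·p_I = 0.32 × 0.0240338 = 0.00769081
  π_II·p_II = 0.18 × 0.00994361 = 0.00178985
  π_III·p_III = 0.35 × 3.9462e-05 = 1.38117e-05
  π_IV·p_IV = 0.15 × 5.22291e-08 = 7.83437e-09
Sum: 0.00769081 + 0.00178985 + 1.38117e-05 + 7.83437e-09 = 0.00949448
So the posterior for Intensity II is 0.00178985 / 0.00949448 ≈ 0.189.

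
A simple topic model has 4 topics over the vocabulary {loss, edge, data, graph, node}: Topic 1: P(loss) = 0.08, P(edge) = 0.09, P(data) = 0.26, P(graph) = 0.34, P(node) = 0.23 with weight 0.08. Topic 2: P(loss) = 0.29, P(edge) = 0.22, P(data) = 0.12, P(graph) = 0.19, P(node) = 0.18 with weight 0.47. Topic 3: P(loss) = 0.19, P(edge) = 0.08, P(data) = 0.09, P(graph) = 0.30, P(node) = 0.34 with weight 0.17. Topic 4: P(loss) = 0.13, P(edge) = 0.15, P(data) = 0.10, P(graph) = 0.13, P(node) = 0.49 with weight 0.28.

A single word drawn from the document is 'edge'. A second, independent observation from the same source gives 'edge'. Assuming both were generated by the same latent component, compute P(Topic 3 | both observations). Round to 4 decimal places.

P(component k | x) = π_k·f_k(x) / marginal(x), where marginal(x) = Σ_j π_j·f_j(x).
Since both observations come from the same component, the likelihood for component k is f_k(x₁)·f_k(x₂).
  p_1 = [P(edge | comp) = 0.09] × [0.09] = 0.0081
  p_2 = [P(edge | comp) = 0.22] × [0.22] = 0.0484
  p_3 = [P(edge | comp) = 0.08] × [0.08] = 0.0064
  p_4 = [P(edge | comp) = 0.15] × [0.15] = 0.0225
Prior × likelihood for each component:
  π_1·p_1 = 0.08 × 0.0081 = 0.000648
  π_2·p_2 = 0.47 × 0.0484 = 0.022748
  π_3·p_3 = 0.17 × 0.0064 = 0.001088
  π_4·p_4 = 0.28 × 0.0225 = 0.0063
Denominator: 0.000648 + 0.022748 + 0.001088 + 0.0063 = 0.030784
Responsibility of Topic 3: 0.001088 / 0.030784 ≈ 0.0353

0.0353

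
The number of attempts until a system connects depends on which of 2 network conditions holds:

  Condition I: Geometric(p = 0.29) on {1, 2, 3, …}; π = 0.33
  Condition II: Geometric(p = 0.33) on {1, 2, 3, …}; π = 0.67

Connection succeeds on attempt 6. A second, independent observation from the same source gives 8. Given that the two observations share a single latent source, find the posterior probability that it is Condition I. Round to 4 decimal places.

0.4327

Apply Bayes' rule: the posterior for each component is proportional to its prior times its likelihood at x.
Since both observations come from the same component, the likelihood for component k is f_k(x₁)·f_k(x₂).
  f_I = [0.0523227] × [0.0263758] = 0.00138005
  f_II = [0.0445541] × [0.0200003] = 0.000891098
Prior × likelihood for each component:
  P(Z=I)·f_I = 0.33 × 0.00138005 = 0.000455418
  P(Z=II)·f_II = 0.67 × 0.000891098 = 0.000597036
Evidence: 0.000455418 + 0.000597036 = 0.00105245
Responsibility of Condition I: 0.000455418 / 0.00105245 ≈ 0.4327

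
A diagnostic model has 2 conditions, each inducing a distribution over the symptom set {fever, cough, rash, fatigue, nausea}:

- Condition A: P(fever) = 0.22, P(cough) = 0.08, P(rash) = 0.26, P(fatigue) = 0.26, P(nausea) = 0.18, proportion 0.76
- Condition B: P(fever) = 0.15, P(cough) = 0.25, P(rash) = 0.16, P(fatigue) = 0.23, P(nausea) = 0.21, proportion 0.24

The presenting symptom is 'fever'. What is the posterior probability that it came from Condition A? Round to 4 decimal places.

Posterior ∝ prior × likelihood, so P(k | x) ∝ π_k f_k(x); normalise over all components.
Component likelihoods at x = 'fever':
  f_A = P(fever | comp) = 0.22
  f_B = P(fever | comp) = 0.15
Prior × likelihood for each component:
  π_A·f_A = 0.76 × 0.22 = 0.1672
  π_B·f_B = 0.24 × 0.15 = 0.036
Evidence: 0.1672 + 0.036 = 0.2032
Responsibility of Condition A: 0.1672 / 0.2032 ≈ 0.8228

0.8228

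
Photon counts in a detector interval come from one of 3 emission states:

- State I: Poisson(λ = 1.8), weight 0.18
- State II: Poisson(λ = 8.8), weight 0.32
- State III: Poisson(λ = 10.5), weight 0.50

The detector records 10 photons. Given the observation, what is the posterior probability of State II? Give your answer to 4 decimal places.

0.3746

By Bayes' theorem, P(k | x) = P(Z=k) f_k(x) / Σ_j P(Z=j) f_j(x).
Poisson probabilities:
  f_I = 1.62642e-05
  f_II = 0.115684
  f_III = 0.123606
Multiply by the mixture weights:
  P(Z=I)·f_I = 0.18 × 1.62642e-05 = 2.92755e-06
  P(Z=II)·f_II = 0.32 × 0.115684 = 0.0370188
  P(Z=III)·f_III = 0.50 × 0.123606 = 0.0618028
Marginal: 2.92755e-06 + 0.0370188 + 0.0618028 = 0.0988245
P(State II | data) ≈ 0.3746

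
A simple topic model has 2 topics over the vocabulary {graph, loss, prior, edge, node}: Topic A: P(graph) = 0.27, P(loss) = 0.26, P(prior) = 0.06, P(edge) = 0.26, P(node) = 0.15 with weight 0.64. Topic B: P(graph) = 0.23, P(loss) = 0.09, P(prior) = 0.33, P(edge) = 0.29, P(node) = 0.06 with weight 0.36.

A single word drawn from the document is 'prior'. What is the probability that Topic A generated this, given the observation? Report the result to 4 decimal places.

0.2443

By Bayes' theorem, P(k | x) = π_k f_k(x) / Σ_j π_j f_j(x).
Categorical probabilities:
  p_A = P(prior | comp) = 0.06
  p_B = P(prior | comp) = 0.33
Prior × likelihood for each component:
  π_A·p_A = 0.64 × 0.06 = 0.0384
  π_B·p_B = 0.36 × 0.33 = 0.1188
Evidence: 0.0384 + 0.1188 = 0.1572
So the posterior for Topic A is 0.0384 / 0.1572 ≈ 0.2443.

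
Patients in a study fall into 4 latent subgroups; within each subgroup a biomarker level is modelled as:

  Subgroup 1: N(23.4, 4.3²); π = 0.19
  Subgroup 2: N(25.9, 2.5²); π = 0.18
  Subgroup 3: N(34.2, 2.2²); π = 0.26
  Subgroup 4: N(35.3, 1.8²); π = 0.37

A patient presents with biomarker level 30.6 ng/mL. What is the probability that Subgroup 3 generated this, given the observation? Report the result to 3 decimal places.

0.508

The responsibility of component k is w_k f_k(x) divided by Σ_j w_j f_j(x).
Normal densities:
  p_1 = (1/(4.3·√(2π)))·exp(−(30.6−23.4)²/(2·4.3²)) = 0.092777·exp(-1.40184) = 0.0228366
  p_2 = (1/(2.5·√(2π)))·exp(−(30.6−25.9)²/(2·2.5²)) = 0.159577·exp(-1.76720) = 0.0272574
  p_3 = (1/(2.2·√(2π)))·exp(−(30.6−34.2)²/(2·2.2²)) = 0.181337·exp(-1.33884) = 0.0475374
  p_4 = (1/(1.8·√(2π)))·exp(−(30.6−35.3)²/(2·1.8²)) = 0.221635·exp(-3.40895) = 0.00733076
Prior × likelihood for each component:
  w_1·p_1 = 0.19 × 0.0228366 = 0.00433895
  w_2·p_2 = 0.18 × 0.0272574 = 0.00490634
  w_3·p_3 = 0.26 × 0.0475374 = 0.0123597
  w_4·p_4 = 0.37 × 0.00733076 = 0.00271238
Denominator: 0.00433895 + 0.00490634 + 0.0123597 + 0.00271238 = 0.0243174
So the posterior for Subgroup 3 is 0.0123597 / 0.0243174 ≈ 0.508.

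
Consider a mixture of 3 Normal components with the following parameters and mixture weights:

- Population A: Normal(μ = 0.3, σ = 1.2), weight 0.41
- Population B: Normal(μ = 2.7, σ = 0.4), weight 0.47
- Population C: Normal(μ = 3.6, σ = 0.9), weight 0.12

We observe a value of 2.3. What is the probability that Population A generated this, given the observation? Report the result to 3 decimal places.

0.101

By Bayes' theorem, P(k | x) = P(Z=k) f_k(x) / Σ_j P(Z=j) f_j(x).
Normal densities:
  p_A = (1/(1.2·√(2π)))·exp(−(2.3−0.3)²/(2·1.2²)) = 0.332452·exp(-1.38889) = 0.0828976
  p_B = (1/(0.4·√(2π)))·exp(−(2.3−2.7)²/(2·0.4²)) = 0.997356·exp(-0.50000) = 0.604927
  p_C = (1/(0.9·√(2π)))·exp(−(2.3−3.6)²/(2·0.9²)) = 0.443269·exp(-1.04321) = 0.156173
Multiply by the mixture weights:
  P(Z=A)·p_A = 0.41 × 0.0828976 = 0.033988
  P(Z=B)·p_B = 0.47 × 0.604927 = 0.284316
  P(Z=C)·p_C = 0.12 × 0.156173 = 0.0187408
Normaliser: 0.033988 + 0.284316 + 0.0187408 = 0.337044
P(Population A | 2.3) ≈ 0.101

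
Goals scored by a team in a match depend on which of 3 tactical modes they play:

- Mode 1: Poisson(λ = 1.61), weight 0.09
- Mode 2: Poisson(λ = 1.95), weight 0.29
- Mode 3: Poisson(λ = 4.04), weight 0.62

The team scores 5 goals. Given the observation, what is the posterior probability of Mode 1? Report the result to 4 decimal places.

P(component k | x) = π_k·f_k(x) / marginal(x), where marginal(x) = Σ_j π_j·f_j(x).
Component likelihoods at x = 5 goals:
  L_1 = 0.0180191
  L_2 = 0.0334286
  L_3 = 0.157825
Weight by the priors:
  π_1·L_1 = 0.09 × 0.0180191 = 0.00162172
  π_2·L_2 = 0.29 × 0.0334286 = 0.00969428
  π_3·L_3 = 0.62 × 0.157825 = 0.0978515
Evidence: 0.00162172 + 0.00969428 + 0.0978515 = 0.109168
P(Mode 1 | x) ≈ 0.0149

0.0149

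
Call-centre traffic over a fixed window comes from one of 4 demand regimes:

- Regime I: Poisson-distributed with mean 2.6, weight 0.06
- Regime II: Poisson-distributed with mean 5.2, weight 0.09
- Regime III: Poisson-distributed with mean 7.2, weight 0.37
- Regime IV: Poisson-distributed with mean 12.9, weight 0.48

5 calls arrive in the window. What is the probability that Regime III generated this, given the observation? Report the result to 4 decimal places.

The responsibility of component k is π_k f_k(x) divided by Σ_j π_j f_j(x).
Poisson probabilities:
  f_I = e^(−2.6)·2.6^5/5! = 0.0735394
  f_II = e^(−5.2)·5.2^5/5! = 0.174785
  f_III = e^(−7.2)·7.2^5/5! = 0.120382
  f_IV = e^(−12.9)·12.9^5/5! = 0.0074365
Weight by the priors:
  π_I·f_I = 0.06 × 0.0735394 = 0.00441236
  π_II·f_II = 0.09 × 0.174785 = 0.0157307
  π_III·f_III = 0.37 × 0.120382 = 0.0445413
  π_IV·f_IV = 0.48 × 0.0074365 = 0.00356952
Sum: 0.00441236 + 0.0157307 + 0.0445413 + 0.00356952 = 0.0682538
Responsibility of Regime III: 0.0445413 / 0.0682538 ≈ 0.6526

0.6526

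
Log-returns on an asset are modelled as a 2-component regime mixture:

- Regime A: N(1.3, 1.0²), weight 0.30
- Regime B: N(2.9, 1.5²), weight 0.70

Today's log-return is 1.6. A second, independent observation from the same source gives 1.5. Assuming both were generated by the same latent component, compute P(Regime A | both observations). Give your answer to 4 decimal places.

0.6703

Apply Bayes' rule: the posterior for each component is proportional to its prior times its likelihood at x.
Since both observations come from the same component, the likelihood for component k is f_k(x₁)·f_k(x₂).
  L_A = [0.381388] × [0.391043] = 0.149139
  L_B = [0.182691] × [0.172052] = 0.0314323
Prior × likelihood for each component:
  π_A·L_A = 0.30 × 0.149139 = 0.0447417
  π_B·L_B = 0.70 × 0.0314323 = 0.0220026
Marginal: 0.0447417 + 0.0220026 = 0.0667443
P(Regime A | data) = 0.0447417 / 0.0667443 ≈ 0.6703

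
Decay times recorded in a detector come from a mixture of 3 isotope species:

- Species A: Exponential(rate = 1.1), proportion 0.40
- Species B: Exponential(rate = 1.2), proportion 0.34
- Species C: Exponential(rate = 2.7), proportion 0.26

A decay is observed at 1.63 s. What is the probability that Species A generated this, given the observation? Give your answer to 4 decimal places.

0.5248

Posterior ∝ prior × likelihood, so P(k | x) ∝ π_k f_k(x); normalise over all components.
Evaluate each component's likelihood at the observed value:
  L_A = 1.1·e^(−1.1·1.63) = 1.1·e^(−1.7930) = 0.183106
  L_B = 1.2·e^(−1.2·1.63) = 1.2·e^(−1.9560) = 0.169708
  L_C = 2.7·e^(−2.7·1.63) = 2.7·e^(−4.4010) = 0.0331157
Multiply by the mixture weights:
  π_A·L_A = 0.40 × 0.183106 = 0.0732424
  π_B·L_B = 0.34 × 0.169708 = 0.0577006
  π_C·L_C = 0.26 × 0.0331157 = 0.00861008
Evidence: 0.0732424 + 0.0577006 + 0.00861008 = 0.139553
So the posterior for Species A is 0.0732424 / 0.139553 ≈ 0.5248.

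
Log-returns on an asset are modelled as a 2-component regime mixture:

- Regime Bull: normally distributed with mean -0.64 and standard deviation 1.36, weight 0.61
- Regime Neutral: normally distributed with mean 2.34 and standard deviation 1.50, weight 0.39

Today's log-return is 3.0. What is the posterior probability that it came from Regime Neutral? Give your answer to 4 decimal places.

Posterior ∝ prior × likelihood, so P(k | x) ∝ w_k f_k(x); normalise over all components.
Evaluate each component's likelihood at the observed value:
  f_Bull = (1/(1.36·√(2π)))·exp(−(3.0−-0.64)²/(2·1.36²)) = 0.293340·exp(-3.58175) = 0.00816278
  f_Neutral = (1/(1.50·√(2π)))·exp(−(3.0−2.34)²/(2·1.50²)) = 0.265962·exp(-0.09680) = 0.241423
Multiply by the mixture weights:
  w_Bull·f_Bull = 0.61 × 0.00816278 = 0.0049793
  w_Neutral·f_Neutral = 0.39 × 0.241423 = 0.0941551
Normaliser: 0.0049793 + 0.0941551 = 0.0991344
So the posterior for Regime Neutral is 0.0941551 / 0.0991344 ≈ 0.9498.

0.9498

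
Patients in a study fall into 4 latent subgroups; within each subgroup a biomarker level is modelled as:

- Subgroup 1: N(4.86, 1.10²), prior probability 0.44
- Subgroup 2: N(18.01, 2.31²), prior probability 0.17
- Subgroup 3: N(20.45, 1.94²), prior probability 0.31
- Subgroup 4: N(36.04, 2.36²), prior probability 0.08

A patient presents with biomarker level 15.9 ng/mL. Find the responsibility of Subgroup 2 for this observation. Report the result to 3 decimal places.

0.826

By Bayes' theorem, P(k | x) = π_k f_k(x) / Σ_j π_j f_j(x).
Evaluate each component's likelihood at the observed value:
  p_1 = 4.85938e-23
  p_2 = 0.113795
  p_3 = 0.0131414
  p_4 = 2.59254e-17
Unnormalised posteriors:
  π_1·p_1 = 0.44 × 4.85938e-23 = 2.13813e-23
  π_2·p_2 = 0.17 × 0.113795 = 0.0193452
  π_3·p_3 = 0.31 × 0.0131414 = 0.00407384
  π_4·p_4 = 0.08 × 2.59254e-17 = 2.07403e-18
Sum: 2.13813e-23 + 0.0193452 + 0.00407384 + 2.07403e-18 = 0.023419
P(Subgroup 2 | data) = 0.0193452 / 0.023419 ≈ 0.826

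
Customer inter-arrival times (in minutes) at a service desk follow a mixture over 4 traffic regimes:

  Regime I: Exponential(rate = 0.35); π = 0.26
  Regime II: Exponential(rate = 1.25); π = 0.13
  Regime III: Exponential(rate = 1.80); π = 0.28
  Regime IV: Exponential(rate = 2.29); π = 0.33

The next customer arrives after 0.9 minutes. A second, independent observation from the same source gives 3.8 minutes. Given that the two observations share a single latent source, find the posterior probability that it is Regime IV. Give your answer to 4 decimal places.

By Bayes' theorem, P(k | x) = w_k f_k(x) / Σ_j w_j f_j(x).
Since both observations come from the same component, the likelihood for component k is f_k(x₁)·f_k(x₂).
  f_I = [0.35·e^(−0.35·0.9) = 0.35·e^(−0.3150) = 0.255426] × [0.092567] = 0.023644
  f_II = [1.25·e^(−1.25·0.9) = 1.25·e^(−1.1250) = 0.405816] × [0.0108146] = 0.00438874
  f_III = [1.80·e^(−1.80·0.9) = 1.80·e^(−1.6200) = 0.356218] × [0.00192619] = 0.000686142
  f_IV = [2.29·e^(−2.29·0.9) = 2.29·e^(−2.0610) = 0.291578] × [0.000380719] = 0.000111009
Unnormalised posteriors:
  w_I·f_I = 0.26 × 0.023644 = 0.00614745
  w_II·f_II = 0.13 × 0.00438874 = 0.000570536
  w_III·f_III = 0.28 × 0.000686142 = 0.00019212
  w_IV·f_IV = 0.33 × 0.000111009 = 3.66331e-05
Denominator: 0.00614745 + 0.000570536 + 0.00019212 + 3.66331e-05 = 0.00694674
Responsibility of Regime IV: 3.66331e-05 / 0.00694674 ≈ 0.0053

0.0053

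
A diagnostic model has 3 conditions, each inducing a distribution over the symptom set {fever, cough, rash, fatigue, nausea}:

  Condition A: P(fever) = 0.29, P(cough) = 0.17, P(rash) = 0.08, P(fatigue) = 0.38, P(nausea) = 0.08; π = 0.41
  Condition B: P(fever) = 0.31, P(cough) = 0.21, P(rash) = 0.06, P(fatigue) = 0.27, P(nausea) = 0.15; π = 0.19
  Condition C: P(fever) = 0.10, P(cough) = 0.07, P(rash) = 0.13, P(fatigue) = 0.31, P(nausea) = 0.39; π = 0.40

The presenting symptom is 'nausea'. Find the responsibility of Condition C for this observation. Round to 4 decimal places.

0.7179

Apply Bayes' rule: the posterior for each component is proportional to its prior times its likelihood at x.
Categorical probabilities:
  p_A = P(nausea | comp) = 0.08
  p_B = P(nausea | comp) = 0.15
  p_C = P(nausea | comp) = 0.39
Weight by the priors:
  π_A·p_A = 0.41 × 0.08 = 0.0328
  π_B·p_B = 0.19 × 0.15 = 0.0285
  π_C·p_C = 0.40 × 0.39 = 0.156
Denominator: 0.0328 + 0.0285 + 0.156 = 0.2173
So the posterior for Condition C is 0.156 / 0.2173 ≈ 0.7179.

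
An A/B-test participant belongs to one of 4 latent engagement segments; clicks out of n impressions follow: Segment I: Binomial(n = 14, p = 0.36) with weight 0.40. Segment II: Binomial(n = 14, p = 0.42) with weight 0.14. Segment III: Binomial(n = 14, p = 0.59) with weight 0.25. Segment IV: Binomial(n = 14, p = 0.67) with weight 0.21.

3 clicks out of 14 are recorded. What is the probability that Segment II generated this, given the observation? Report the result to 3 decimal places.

0.155

The responsibility of component k is w_k f_k(x) divided by Σ_j w_j f_j(x).
Component likelihoods at x = 3 clicks out of 14:
  f_I = C(14,3)·0.36^3·0.64^11 = 364·0.046656·0.0073787 = 0.125311
  f_II = C(14,3)·0.42^3·0.58^11 = 364·0.074088·0.00249866 = 0.0673841
  f_III = C(14,3)·0.59^3·0.41^11 = 364·0.205379·5.50329e-05 = 0.00411415
  f_IV = C(14,3)·0.67^3·0.33^11 = 364·0.300763·5.05421e-06 = 0.000553324
Weight by the priors:
  w_I·f_I = 0.40 × 0.125311 = 0.0501243
  w_II·f_II = 0.14 × 0.0673841 = 0.00943377
  w_III·f_III = 0.25 × 0.00411415 = 0.00102854
  w_IV·f_IV = 0.21 × 0.000553324 = 0.000116198
Sum: 0.0501243 + 0.00943377 + 0.00102854 + 0.000116198 = 0.0607028
P(Segment II | data) ≈ 0.155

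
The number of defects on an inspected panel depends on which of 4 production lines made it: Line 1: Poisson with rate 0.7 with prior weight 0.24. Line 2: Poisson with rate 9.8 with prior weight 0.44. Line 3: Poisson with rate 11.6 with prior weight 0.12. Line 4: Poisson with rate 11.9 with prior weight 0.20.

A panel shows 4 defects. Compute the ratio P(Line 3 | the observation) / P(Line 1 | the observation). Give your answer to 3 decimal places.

0.696

Since P(k|x) ∝ w_k f_k(x), the posterior odds are w_i f_i(x) / (w_j f_j(x)).
Poisson probabilities:
  f_1 = e^(−0.7)·0.7^4/4! = 0.00496792
  f_2 = e^(−9.8)·9.8^4/4! = 0.0213112
  f_3 = e^(−11.6)·11.6^4/4! = 0.0069152
  f_4 = e^(−11.9)·11.9^4/4! = 0.00567378
Posterior odds = (w_3·f_3) / (w_1·f_1) = (0.12·0.0069152) / (0.24·0.00496792) = 0.000829824 / 0.0011923 ≈ 0.696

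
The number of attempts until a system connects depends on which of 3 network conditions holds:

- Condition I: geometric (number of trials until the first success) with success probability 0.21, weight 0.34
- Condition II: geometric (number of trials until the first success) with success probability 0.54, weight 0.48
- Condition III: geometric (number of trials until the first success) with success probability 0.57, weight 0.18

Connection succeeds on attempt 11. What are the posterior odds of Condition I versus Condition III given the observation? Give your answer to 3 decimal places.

The posterior odds equal the prior odds times the likelihood ratio: (P(Z=i)/P(Z=j))·(f_i(x)/f_j(x)).
Geometric probabilities:
  L_I = 0.21·(1−0.21)^10 = 0.21·0.0946828 = 0.0198834
  L_II = 0.54·(1−0.54)^10 = 0.54·0.000424207 = 0.000229072
  L_III = 0.57·(1−0.57)^10 = 0.57·0.000216115 = 0.000123185
Odds = (0.34/0.18) × (0.0198834/0.000123185) = 1.88889 × 161.41 ≈ 304.886

304.886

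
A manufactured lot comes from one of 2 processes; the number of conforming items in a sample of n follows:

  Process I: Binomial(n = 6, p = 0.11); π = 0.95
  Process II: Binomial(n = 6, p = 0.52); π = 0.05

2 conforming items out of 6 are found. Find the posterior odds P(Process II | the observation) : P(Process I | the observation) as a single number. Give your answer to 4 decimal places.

Since P(k|x) ∝ π_k f_k(x), the posterior odds are π_i f_i(x) / (π_j f_j(x)).
Binomial probabilities:
  L_I = C(6,2)·0.11^2·0.89^4 = 15·0.0121·0.627422 = 0.113877
  L_II = C(6,2)·0.52^2·0.48^4 = 15·0.2704·0.0530842 = 0.215309
Odds = (0.05/0.95) × (0.215309/0.113877) = 0.0526316 × 1.89072 ≈ 0.0995

0.0995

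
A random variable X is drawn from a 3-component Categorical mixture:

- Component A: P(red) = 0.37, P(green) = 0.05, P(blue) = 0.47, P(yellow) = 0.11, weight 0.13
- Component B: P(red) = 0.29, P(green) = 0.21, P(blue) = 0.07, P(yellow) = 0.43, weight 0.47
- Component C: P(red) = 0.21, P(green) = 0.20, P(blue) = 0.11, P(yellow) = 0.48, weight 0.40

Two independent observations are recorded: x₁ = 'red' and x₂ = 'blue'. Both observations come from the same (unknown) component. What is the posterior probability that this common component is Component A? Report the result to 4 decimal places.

Posterior ∝ prior × likelihood, so P(k | x) ∝ π_k f_k(x); normalise over all components.
Since both observations come from the same component, the likelihood for component k is f_k(x₁)·f_k(x₂).
  f_A = [P(red | comp) = 0.37] × [0.47] = 0.1739
  f_B = [P(red | comp) = 0.29] × [0.07] = 0.0203
  f_C = [P(red | comp) = 0.21] × [0.11] = 0.0231
Weight by the priors:
  π_A·f_A = 0.13 × 0.1739 = 0.022607
  π_B·f_B = 0.47 × 0.0203 = 0.009541
  π_C·f_C = 0.40 × 0.0231 = 0.00924
Sum: 0.022607 + 0.009541 + 0.00924 = 0.041388
P(Component A | data) ≈ 0.5462

0.5462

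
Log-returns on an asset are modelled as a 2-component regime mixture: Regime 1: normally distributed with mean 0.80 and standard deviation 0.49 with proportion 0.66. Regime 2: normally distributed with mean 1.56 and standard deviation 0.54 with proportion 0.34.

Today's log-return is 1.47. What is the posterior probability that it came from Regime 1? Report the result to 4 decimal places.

0.4600

The responsibility of component k is w_k f_k(x) divided by Σ_j w_j f_j(x).
Evaluate each component's likelihood at the observed value:
  f_1 = (1/(0.49·√(2π)))·exp(−(1.47−0.80)²/(2·0.49²)) = 0.814168·exp(-0.93482) = 0.319689
  f_2 = (1/(0.54·√(2π)))·exp(−(1.47−1.56)²/(2·0.54²)) = 0.738782·exp(-0.01389) = 0.728592
Weight by the priors:
  w_1·f_1 = 0.66 × 0.319689 = 0.210995
  w_2·f_2 = 0.34 × 0.728592 = 0.247721
Normaliser: 0.210995 + 0.247721 = 0.458716
So the posterior for Regime 1 is 0.210995 / 0.458716 ≈ 0.4600.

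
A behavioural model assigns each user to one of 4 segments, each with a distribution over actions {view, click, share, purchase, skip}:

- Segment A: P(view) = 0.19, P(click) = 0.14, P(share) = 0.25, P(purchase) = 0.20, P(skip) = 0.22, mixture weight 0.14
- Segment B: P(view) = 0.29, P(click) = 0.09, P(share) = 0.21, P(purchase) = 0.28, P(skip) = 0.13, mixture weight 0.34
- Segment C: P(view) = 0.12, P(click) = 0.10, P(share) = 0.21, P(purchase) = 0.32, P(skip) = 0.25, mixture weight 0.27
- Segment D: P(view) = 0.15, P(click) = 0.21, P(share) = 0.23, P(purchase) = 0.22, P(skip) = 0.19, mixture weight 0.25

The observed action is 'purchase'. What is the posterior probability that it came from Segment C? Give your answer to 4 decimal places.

Posterior ∝ prior × likelihood, so P(k | x) ∝ π_k f_k(x); normalise over all components.
Categorical probabilities:
  p_A = P(purchase | comp) = 0.20
  p_B = P(purchase | comp) = 0.28
  p_C = P(purchase | comp) = 0.32
  p_D = P(purchase | comp) = 0.22
Multiply by the mixture weights:
  π_A·p_A = 0.14 × 0.2 = 0.028
  π_B·p_B = 0.34 × 0.28 = 0.0952
  π_C·p_C = 0.27 × 0.32 = 0.0864
  π_D·p_D = 0.25 × 0.22 = 0.055
Denominator: 0.028 + 0.0952 + 0.0864 + 0.055 = 0.2646
So the posterior for Segment C is 0.0864 / 0.2646 ≈ 0.3265.

0.3265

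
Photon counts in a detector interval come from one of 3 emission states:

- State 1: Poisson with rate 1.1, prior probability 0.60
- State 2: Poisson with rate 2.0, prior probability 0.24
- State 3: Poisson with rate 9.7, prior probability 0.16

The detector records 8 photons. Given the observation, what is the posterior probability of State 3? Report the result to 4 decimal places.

0.9888

Posterior ∝ prior × likelihood, so P(k | x) ∝ w_k f_k(x); normalise over all components.
Evaluate each component's likelihood at the observed value:
  L_1 = 1.76969e-05
  L_2 = 0.000859272
  L_3 = 0.119123
Unnormalised posteriors:
  w_1·L_1 = 0.60 × 1.76969e-05 = 1.06181e-05
  w_2·L_2 = 0.24 × 0.000859272 = 0.000206225
  w_3·L_3 = 0.16 × 0.119123 = 0.0190597
Denominator: 1.06181e-05 + 0.000206225 + 0.0190597 = 0.0192766
Responsibility of State 3: 0.0190597 / 0.0192766 ≈ 0.9888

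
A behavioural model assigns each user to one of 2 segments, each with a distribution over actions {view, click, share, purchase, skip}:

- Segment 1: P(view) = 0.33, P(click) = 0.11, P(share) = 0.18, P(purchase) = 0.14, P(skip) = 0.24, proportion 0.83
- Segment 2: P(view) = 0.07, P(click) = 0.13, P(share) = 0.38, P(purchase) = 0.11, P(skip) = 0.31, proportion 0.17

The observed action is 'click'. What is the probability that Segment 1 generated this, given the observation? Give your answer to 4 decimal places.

0.8051

Apply Bayes' rule: the posterior for each component is proportional to its prior times its likelihood at x.
Component likelihoods at x = 'click':
  L_1 = 0.11
  L_2 = 0.13
Weight by the priors:
  P(Z=1)·L_1 = 0.83 × 0.11 = 0.0913
  P(Z=2)·L_2 = 0.17 × 0.13 = 0.0221
Evidence: 0.0913 + 0.0221 = 0.1134
P(Segment 1 | the observation) ≈ 0.8051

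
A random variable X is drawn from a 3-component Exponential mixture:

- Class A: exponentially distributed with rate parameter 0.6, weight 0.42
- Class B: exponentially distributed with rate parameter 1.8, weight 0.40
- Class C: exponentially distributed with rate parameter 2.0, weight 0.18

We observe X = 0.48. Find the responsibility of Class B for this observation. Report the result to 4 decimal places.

The responsibility of component k is π_k f_k(x) divided by Σ_j π_j f_j(x).
Evaluate each component's likelihood at the observed value:
  f_A = 0.449857
  f_B = 0.758651
  f_C = 0.765786
Unnormalised posteriors:
  π_A·f_A = 0.42 × 0.449857 = 0.18894
  π_B·f_B = 0.40 × 0.758651 = 0.30346
  π_C·f_C = 0.18 × 0.765786 = 0.137841
Denominator: 0.18894 + 0.30346 + 0.137841 = 0.630242
Responsibility of Class B: 0.30346 / 0.630242 ≈ 0.4815

0.4815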